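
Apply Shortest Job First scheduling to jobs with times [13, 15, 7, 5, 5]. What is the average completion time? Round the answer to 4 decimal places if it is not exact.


SJF order (ascending): [5, 5, 7, 13, 15]
Completion times:
  Job 1: burst=5, C=5
  Job 2: burst=5, C=10
  Job 3: burst=7, C=17
  Job 4: burst=13, C=30
  Job 5: burst=15, C=45
Average completion = 107/5 = 21.4

21.4


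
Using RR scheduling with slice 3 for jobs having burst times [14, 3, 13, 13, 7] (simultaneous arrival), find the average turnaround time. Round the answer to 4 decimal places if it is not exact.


Time quantum = 3
Execution trace:
  J1 runs 3 units, time = 3
  J2 runs 3 units, time = 6
  J3 runs 3 units, time = 9
  J4 runs 3 units, time = 12
  J5 runs 3 units, time = 15
  J1 runs 3 units, time = 18
  J3 runs 3 units, time = 21
  J4 runs 3 units, time = 24
  J5 runs 3 units, time = 27
  J1 runs 3 units, time = 30
  J3 runs 3 units, time = 33
  J4 runs 3 units, time = 36
  J5 runs 1 units, time = 37
  J1 runs 3 units, time = 40
  J3 runs 3 units, time = 43
  J4 runs 3 units, time = 46
  J1 runs 2 units, time = 48
  J3 runs 1 units, time = 49
  J4 runs 1 units, time = 50
Finish times: [48, 6, 49, 50, 37]
Average turnaround = 190/5 = 38.0

38.0


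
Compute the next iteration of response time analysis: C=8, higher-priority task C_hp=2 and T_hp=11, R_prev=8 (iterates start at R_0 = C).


R_next = C + ceil(R_prev / T_hp) * C_hp
ceil(8 / 11) = ceil(0.7273) = 1
Interference = 1 * 2 = 2
R_next = 8 + 2 = 10

10


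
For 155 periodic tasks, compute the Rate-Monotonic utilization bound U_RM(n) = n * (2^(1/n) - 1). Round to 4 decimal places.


Compute 2^(1/155) = 1.0044819312
Subtract 1: 1.0044819312 - 1 = 0.0044819312
Multiply by n: 155 * 0.0044819312 = 0.6946993360
Round to 4 dp: 0.6947

0.6947


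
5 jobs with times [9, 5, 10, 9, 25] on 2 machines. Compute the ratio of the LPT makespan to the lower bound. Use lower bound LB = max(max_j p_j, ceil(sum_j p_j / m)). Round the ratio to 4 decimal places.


LPT order: [25, 10, 9, 9, 5]
Machine loads after assignment: [30, 28]
LPT makespan = 30
Lower bound = max(max_job, ceil(total/2)) = max(25, 29) = 29
Ratio = 30 / 29 = 1.0345

1.0345


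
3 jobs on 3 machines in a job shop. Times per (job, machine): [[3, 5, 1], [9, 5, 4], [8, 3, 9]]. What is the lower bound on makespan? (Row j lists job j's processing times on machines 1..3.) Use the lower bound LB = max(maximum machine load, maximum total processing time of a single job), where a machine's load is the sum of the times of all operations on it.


Machine loads:
  Machine 1: 3 + 9 + 8 = 20
  Machine 2: 5 + 5 + 3 = 13
  Machine 3: 1 + 4 + 9 = 14
Max machine load = 20
Job totals:
  Job 1: 9
  Job 2: 18
  Job 3: 20
Max job total = 20
Lower bound = max(20, 20) = 20

20


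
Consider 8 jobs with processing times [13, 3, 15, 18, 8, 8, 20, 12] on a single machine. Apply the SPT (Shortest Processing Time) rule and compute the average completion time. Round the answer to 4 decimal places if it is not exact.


Sort jobs by processing time (SPT order): [3, 8, 8, 12, 13, 15, 18, 20]
Compute completion times sequentially:
  Job 1: processing = 3, completes at 3
  Job 2: processing = 8, completes at 11
  Job 3: processing = 8, completes at 19
  Job 4: processing = 12, completes at 31
  Job 5: processing = 13, completes at 44
  Job 6: processing = 15, completes at 59
  Job 7: processing = 18, completes at 77
  Job 8: processing = 20, completes at 97
Sum of completion times = 341
Average completion time = 341/8 = 42.625

42.625


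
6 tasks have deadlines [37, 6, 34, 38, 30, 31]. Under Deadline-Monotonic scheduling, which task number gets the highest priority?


Sort tasks by relative deadline (ascending):
  Task 2: deadline = 6
  Task 5: deadline = 30
  Task 6: deadline = 31
  Task 3: deadline = 34
  Task 1: deadline = 37
  Task 4: deadline = 38
Priority order (highest first): [2, 5, 6, 3, 1, 4]
Highest priority task = 2

2


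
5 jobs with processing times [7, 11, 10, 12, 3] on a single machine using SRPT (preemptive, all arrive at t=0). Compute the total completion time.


Since all jobs arrive at t=0, SRPT equals SPT ordering.
SPT order: [3, 7, 10, 11, 12]
Completion times:
  Job 1: p=3, C=3
  Job 2: p=7, C=10
  Job 3: p=10, C=20
  Job 4: p=11, C=31
  Job 5: p=12, C=43
Total completion time = 3 + 10 + 20 + 31 + 43 = 107

107


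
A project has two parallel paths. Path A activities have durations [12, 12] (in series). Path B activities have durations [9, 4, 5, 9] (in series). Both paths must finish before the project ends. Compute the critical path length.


Path A total = 12 + 12 = 24
Path B total = 9 + 4 + 5 + 9 = 27
Critical path = longest path = max(24, 27) = 27

27


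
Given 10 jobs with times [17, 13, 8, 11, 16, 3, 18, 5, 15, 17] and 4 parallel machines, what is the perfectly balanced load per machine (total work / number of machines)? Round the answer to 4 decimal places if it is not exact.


Total processing time = 17 + 13 + 8 + 11 + 16 + 3 + 18 + 5 + 15 + 17 = 123
Number of machines = 4
Ideal balanced load = 123 / 4 = 30.75

30.75


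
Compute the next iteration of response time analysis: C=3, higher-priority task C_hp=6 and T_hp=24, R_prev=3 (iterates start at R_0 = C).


R_next = C + ceil(R_prev / T_hp) * C_hp
ceil(3 / 24) = ceil(0.125) = 1
Interference = 1 * 6 = 6
R_next = 3 + 6 = 9

9


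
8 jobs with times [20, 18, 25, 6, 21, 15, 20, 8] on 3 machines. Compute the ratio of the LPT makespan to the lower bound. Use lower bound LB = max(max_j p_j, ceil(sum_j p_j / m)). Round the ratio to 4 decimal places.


LPT order: [25, 21, 20, 20, 18, 15, 8, 6]
Machine loads after assignment: [46, 47, 40]
LPT makespan = 47
Lower bound = max(max_job, ceil(total/3)) = max(25, 45) = 45
Ratio = 47 / 45 = 1.0444

1.0444


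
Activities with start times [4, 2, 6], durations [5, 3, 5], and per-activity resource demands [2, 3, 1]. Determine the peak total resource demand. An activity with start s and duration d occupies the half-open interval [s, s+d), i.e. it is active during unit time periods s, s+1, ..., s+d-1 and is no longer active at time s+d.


Each activity i is active on [start_i, start_i + duration_i).
Compute total resource usage per time slot:
  t=0: active resources = [], total = 0
  t=1: active resources = [], total = 0
  t=2: active resources = [3], total = 3
  t=3: active resources = [3], total = 3
  t=4: active resources = [2, 3], total = 5
  t=5: active resources = [2], total = 2
  t=6: active resources = [2, 1], total = 3
  t=7: active resources = [2, 1], total = 3
  t=8: active resources = [2, 1], total = 3
  t=9: active resources = [1], total = 1
  t=10: active resources = [1], total = 1
Peak resource demand = 5

5


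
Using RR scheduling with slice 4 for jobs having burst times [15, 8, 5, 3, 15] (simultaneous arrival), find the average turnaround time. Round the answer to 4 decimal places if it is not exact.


Time quantum = 4
Execution trace:
  J1 runs 4 units, time = 4
  J2 runs 4 units, time = 8
  J3 runs 4 units, time = 12
  J4 runs 3 units, time = 15
  J5 runs 4 units, time = 19
  J1 runs 4 units, time = 23
  J2 runs 4 units, time = 27
  J3 runs 1 units, time = 28
  J5 runs 4 units, time = 32
  J1 runs 4 units, time = 36
  J5 runs 4 units, time = 40
  J1 runs 3 units, time = 43
  J5 runs 3 units, time = 46
Finish times: [43, 27, 28, 15, 46]
Average turnaround = 159/5 = 31.8

31.8


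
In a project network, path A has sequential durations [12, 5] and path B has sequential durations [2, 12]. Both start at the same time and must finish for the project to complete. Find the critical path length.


Path A total = 12 + 5 = 17
Path B total = 2 + 12 = 14
Critical path = longest path = max(17, 14) = 17

17


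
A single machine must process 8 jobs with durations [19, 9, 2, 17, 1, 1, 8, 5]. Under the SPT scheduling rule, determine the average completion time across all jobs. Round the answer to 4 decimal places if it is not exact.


Sort jobs by processing time (SPT order): [1, 1, 2, 5, 8, 9, 17, 19]
Compute completion times sequentially:
  Job 1: processing = 1, completes at 1
  Job 2: processing = 1, completes at 2
  Job 3: processing = 2, completes at 4
  Job 4: processing = 5, completes at 9
  Job 5: processing = 8, completes at 17
  Job 6: processing = 9, completes at 26
  Job 7: processing = 17, completes at 43
  Job 8: processing = 19, completes at 62
Sum of completion times = 164
Average completion time = 164/8 = 20.5

20.5


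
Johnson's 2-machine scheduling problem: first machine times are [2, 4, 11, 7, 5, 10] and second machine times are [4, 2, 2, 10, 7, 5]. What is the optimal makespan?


Apply Johnson's rule:
  Group 1 (a <= b): [(1, 2, 4), (5, 5, 7), (4, 7, 10)]
  Group 2 (a > b): [(6, 10, 5), (2, 4, 2), (3, 11, 2)]
Optimal job order: [1, 5, 4, 6, 2, 3]
Schedule:
  Job 1: M1 done at 2, M2 done at 6
  Job 5: M1 done at 7, M2 done at 14
  Job 4: M1 done at 14, M2 done at 24
  Job 6: M1 done at 24, M2 done at 29
  Job 2: M1 done at 28, M2 done at 31
  Job 3: M1 done at 39, M2 done at 41
Makespan = 41

41


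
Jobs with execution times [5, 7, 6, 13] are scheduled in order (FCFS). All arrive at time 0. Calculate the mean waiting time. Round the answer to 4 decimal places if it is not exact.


FCFS order (as given): [5, 7, 6, 13]
Waiting times:
  Job 1: wait = 0
  Job 2: wait = 5
  Job 3: wait = 12
  Job 4: wait = 18
Sum of waiting times = 35
Average waiting time = 35/4 = 8.75

8.75


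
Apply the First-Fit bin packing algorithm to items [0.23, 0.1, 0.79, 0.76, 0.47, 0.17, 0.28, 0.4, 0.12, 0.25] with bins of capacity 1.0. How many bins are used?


Place items sequentially using First-Fit:
  Item 0.23 -> new Bin 1
  Item 0.1 -> Bin 1 (now 0.33)
  Item 0.79 -> new Bin 2
  Item 0.76 -> new Bin 3
  Item 0.47 -> Bin 1 (now 0.8)
  Item 0.17 -> Bin 1 (now 0.97)
  Item 0.28 -> new Bin 4
  Item 0.4 -> Bin 4 (now 0.68)
  Item 0.12 -> Bin 2 (now 0.91)
  Item 0.25 -> Bin 4 (now 0.93)
Total bins used = 4

4


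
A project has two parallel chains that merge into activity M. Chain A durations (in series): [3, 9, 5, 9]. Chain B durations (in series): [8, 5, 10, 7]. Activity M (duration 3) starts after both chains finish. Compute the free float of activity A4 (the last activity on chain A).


ES(A4) = sum of predecessors on chain A = 17
EF(A4) = ES + duration = 17 + 9 = 26
Successor of A4 is M. ES(M) = max(sum(A), sum(B)) = max(26, 30) = 30
Free float = ES(successor) - EF(current) = 30 - 26 = 4

4


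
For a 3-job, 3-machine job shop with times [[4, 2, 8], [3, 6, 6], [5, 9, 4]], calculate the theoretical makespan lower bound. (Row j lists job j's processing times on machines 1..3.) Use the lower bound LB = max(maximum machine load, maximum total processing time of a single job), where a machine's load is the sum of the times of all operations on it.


Machine loads:
  Machine 1: 4 + 3 + 5 = 12
  Machine 2: 2 + 6 + 9 = 17
  Machine 3: 8 + 6 + 4 = 18
Max machine load = 18
Job totals:
  Job 1: 14
  Job 2: 15
  Job 3: 18
Max job total = 18
Lower bound = max(18, 18) = 18

18


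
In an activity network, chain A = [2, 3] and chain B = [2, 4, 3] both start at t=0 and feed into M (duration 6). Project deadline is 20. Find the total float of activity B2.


Forward pass: ES(B2) = sum of predecessors on chain B = 2
EF = ES + duration = 2 + 4 = 6
Backward pass: LF(M) = deadline = 20; LS(M) = 20 - 6 = 14
LF(B2) = LS(M) - sum(successors on chain B) = 14 - 3 = 11
LS = LF - duration = 11 - 4 = 7
Total float = LS - ES = 7 - 2 = 5

5


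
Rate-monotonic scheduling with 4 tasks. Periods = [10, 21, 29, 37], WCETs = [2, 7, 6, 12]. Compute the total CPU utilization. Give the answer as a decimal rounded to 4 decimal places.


Compute individual utilizations (exact fractions):
  Task 1: C/T = 2/10 = 1/5 (approx. 0.2)
  Task 2: C/T = 7/21 = 1/3 (approx. 0.3333)
  Task 3: C/T = 6/29 (approx. 0.2069)
  Task 4: C/T = 12/37 (approx. 0.3243)
Total utilization U = 1/5 + 1/3 + 6/29 + 12/37 = 17134/16095
Rounded to 4 decimal places: U = 1.0646
RM (Liu & Layland) bound for 4 tasks = 0.756828; compare with U = 17134/16095 (approx. 1.064554)
U > 1, so the task set is not schedulable (processor overloaded).

1.0646


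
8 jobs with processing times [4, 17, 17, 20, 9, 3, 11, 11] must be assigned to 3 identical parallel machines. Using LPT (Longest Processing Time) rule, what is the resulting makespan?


Sort jobs in decreasing order (LPT): [20, 17, 17, 11, 11, 9, 4, 3]
Assign each job to the least loaded machine:
  Machine 1: jobs [20, 9], load = 29
  Machine 2: jobs [17, 11, 4], load = 32
  Machine 3: jobs [17, 11, 3], load = 31
Makespan = max load = 32

32


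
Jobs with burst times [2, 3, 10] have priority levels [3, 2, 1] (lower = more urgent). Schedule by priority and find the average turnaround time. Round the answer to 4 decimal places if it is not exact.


Sort by priority (ascending = highest first):
Order: [(1, 10), (2, 3), (3, 2)]
Completion times:
  Priority 1, burst=10, C=10
  Priority 2, burst=3, C=13
  Priority 3, burst=2, C=15
Average turnaround = 38/3 = 12.6667

12.6667


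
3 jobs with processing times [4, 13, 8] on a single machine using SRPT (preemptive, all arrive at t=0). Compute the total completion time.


Since all jobs arrive at t=0, SRPT equals SPT ordering.
SPT order: [4, 8, 13]
Completion times:
  Job 1: p=4, C=4
  Job 2: p=8, C=12
  Job 3: p=13, C=25
Total completion time = 4 + 12 + 25 = 41

41


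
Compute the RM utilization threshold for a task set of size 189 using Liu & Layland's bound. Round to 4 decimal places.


Compute 2^(1/189) = 1.0036741787
Subtract 1: 1.0036741787 - 1 = 0.0036741787
Multiply by n: 189 * 0.0036741787 = 0.6944197743
Round to 4 dp: 0.6944

0.6944


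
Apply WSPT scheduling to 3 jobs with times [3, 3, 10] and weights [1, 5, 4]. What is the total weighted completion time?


Compute p/w ratios and sort ascending (WSPT): [(3, 5), (10, 4), (3, 1)]
Compute weighted completion times:
  Job (p=3,w=5): C=3, w*C=5*3=15
  Job (p=10,w=4): C=13, w*C=4*13=52
  Job (p=3,w=1): C=16, w*C=1*16=16
Total weighted completion time = 83

83


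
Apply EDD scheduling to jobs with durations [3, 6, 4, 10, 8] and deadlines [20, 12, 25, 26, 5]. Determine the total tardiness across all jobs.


Sort by due date (EDD order): [(8, 5), (6, 12), (3, 20), (4, 25), (10, 26)]
Compute completion times and tardiness:
  Job 1: p=8, d=5, C=8, tardiness=max(0,8-5)=3
  Job 2: p=6, d=12, C=14, tardiness=max(0,14-12)=2
  Job 3: p=3, d=20, C=17, tardiness=max(0,17-20)=0
  Job 4: p=4, d=25, C=21, tardiness=max(0,21-25)=0
  Job 5: p=10, d=26, C=31, tardiness=max(0,31-26)=5
Total tardiness = 10

10


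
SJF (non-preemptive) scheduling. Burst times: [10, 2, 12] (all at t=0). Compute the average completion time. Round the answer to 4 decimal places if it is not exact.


SJF order (ascending): [2, 10, 12]
Completion times:
  Job 1: burst=2, C=2
  Job 2: burst=10, C=12
  Job 3: burst=12, C=24
Average completion = 38/3 = 12.6667

12.6667


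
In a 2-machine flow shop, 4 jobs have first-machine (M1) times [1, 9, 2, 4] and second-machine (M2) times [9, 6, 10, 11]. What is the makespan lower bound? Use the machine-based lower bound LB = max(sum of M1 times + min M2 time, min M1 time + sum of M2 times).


LB1 = sum(M1 times) + min(M2 times) = 16 + 6 = 22
LB2 = min(M1 times) + sum(M2 times) = 1 + 36 = 37
Lower bound = max(LB1, LB2) = max(22, 37) = 37

37


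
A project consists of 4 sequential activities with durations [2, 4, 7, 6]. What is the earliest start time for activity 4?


Activity 4 starts after activities 1 through 3 complete.
Predecessor durations: [2, 4, 7]
ES = 2 + 4 + 7 = 13

13


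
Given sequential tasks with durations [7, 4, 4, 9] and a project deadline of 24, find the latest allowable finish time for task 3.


LF(activity 3) = deadline - sum of successor durations
Successors: activities 4 through 4 with durations [9]
Sum of successor durations = 9
LF = 24 - 9 = 15

15


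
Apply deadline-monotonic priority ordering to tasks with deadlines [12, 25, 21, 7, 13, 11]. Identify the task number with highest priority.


Sort tasks by relative deadline (ascending):
  Task 4: deadline = 7
  Task 6: deadline = 11
  Task 1: deadline = 12
  Task 5: deadline = 13
  Task 3: deadline = 21
  Task 2: deadline = 25
Priority order (highest first): [4, 6, 1, 5, 3, 2]
Highest priority task = 4

4


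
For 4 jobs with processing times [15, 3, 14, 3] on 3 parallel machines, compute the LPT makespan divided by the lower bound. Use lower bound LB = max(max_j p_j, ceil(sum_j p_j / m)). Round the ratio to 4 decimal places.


LPT order: [15, 14, 3, 3]
Machine loads after assignment: [15, 14, 6]
LPT makespan = 15
Lower bound = max(max_job, ceil(total/3)) = max(15, 12) = 15
Ratio = 15 / 15 = 1.0

1.0


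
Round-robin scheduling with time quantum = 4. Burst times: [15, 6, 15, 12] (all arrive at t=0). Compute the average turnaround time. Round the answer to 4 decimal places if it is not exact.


Time quantum = 4
Execution trace:
  J1 runs 4 units, time = 4
  J2 runs 4 units, time = 8
  J3 runs 4 units, time = 12
  J4 runs 4 units, time = 16
  J1 runs 4 units, time = 20
  J2 runs 2 units, time = 22
  J3 runs 4 units, time = 26
  J4 runs 4 units, time = 30
  J1 runs 4 units, time = 34
  J3 runs 4 units, time = 38
  J4 runs 4 units, time = 42
  J1 runs 3 units, time = 45
  J3 runs 3 units, time = 48
Finish times: [45, 22, 48, 42]
Average turnaround = 157/4 = 39.25

39.25


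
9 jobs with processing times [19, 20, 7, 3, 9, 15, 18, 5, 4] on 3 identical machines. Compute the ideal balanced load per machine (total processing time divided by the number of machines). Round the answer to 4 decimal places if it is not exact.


Total processing time = 19 + 20 + 7 + 3 + 9 + 15 + 18 + 5 + 4 = 100
Number of machines = 3
Ideal balanced load = 100 / 3 = 33.3333

33.3333


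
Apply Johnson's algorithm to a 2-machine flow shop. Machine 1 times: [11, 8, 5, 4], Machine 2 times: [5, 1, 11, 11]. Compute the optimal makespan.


Apply Johnson's rule:
  Group 1 (a <= b): [(4, 4, 11), (3, 5, 11)]
  Group 2 (a > b): [(1, 11, 5), (2, 8, 1)]
Optimal job order: [4, 3, 1, 2]
Schedule:
  Job 4: M1 done at 4, M2 done at 15
  Job 3: M1 done at 9, M2 done at 26
  Job 1: M1 done at 20, M2 done at 31
  Job 2: M1 done at 28, M2 done at 32
Makespan = 32

32


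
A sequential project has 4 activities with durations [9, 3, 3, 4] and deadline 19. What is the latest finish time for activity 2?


LF(activity 2) = deadline - sum of successor durations
Successors: activities 3 through 4 with durations [3, 4]
Sum of successor durations = 7
LF = 19 - 7 = 12

12


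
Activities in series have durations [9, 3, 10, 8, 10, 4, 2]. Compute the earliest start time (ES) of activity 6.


Activity 6 starts after activities 1 through 5 complete.
Predecessor durations: [9, 3, 10, 8, 10]
ES = 9 + 3 + 10 + 8 + 10 = 40

40


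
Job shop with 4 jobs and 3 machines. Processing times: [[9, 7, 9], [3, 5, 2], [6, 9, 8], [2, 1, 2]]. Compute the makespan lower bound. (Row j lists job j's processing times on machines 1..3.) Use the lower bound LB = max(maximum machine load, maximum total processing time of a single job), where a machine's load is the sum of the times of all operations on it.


Machine loads:
  Machine 1: 9 + 3 + 6 + 2 = 20
  Machine 2: 7 + 5 + 9 + 1 = 22
  Machine 3: 9 + 2 + 8 + 2 = 21
Max machine load = 22
Job totals:
  Job 1: 25
  Job 2: 10
  Job 3: 23
  Job 4: 5
Max job total = 25
Lower bound = max(22, 25) = 25

25


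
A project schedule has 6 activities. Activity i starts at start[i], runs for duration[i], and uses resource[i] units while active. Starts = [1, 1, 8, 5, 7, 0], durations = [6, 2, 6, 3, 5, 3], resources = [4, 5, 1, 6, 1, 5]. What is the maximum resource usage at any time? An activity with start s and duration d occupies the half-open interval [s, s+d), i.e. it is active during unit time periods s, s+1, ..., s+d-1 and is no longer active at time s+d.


Each activity i is active on [start_i, start_i + duration_i).
Compute total resource usage per time slot:
  t=0: active resources = [5], total = 5
  t=1: active resources = [4, 5, 5], total = 14
  t=2: active resources = [4, 5, 5], total = 14
  t=3: active resources = [4], total = 4
  t=4: active resources = [4], total = 4
  t=5: active resources = [4, 6], total = 10
  t=6: active resources = [4, 6], total = 10
  t=7: active resources = [6, 1], total = 7
  t=8: active resources = [1, 1], total = 2
  t=9: active resources = [1, 1], total = 2
  t=10: active resources = [1, 1], total = 2
  t=11: active resources = [1, 1], total = 2
  t=12: active resources = [1], total = 1
  t=13: active resources = [1], total = 1
Peak resource demand = 14

14


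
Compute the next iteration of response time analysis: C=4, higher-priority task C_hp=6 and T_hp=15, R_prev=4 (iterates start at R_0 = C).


R_next = C + ceil(R_prev / T_hp) * C_hp
ceil(4 / 15) = ceil(0.2667) = 1
Interference = 1 * 6 = 6
R_next = 4 + 6 = 10

10


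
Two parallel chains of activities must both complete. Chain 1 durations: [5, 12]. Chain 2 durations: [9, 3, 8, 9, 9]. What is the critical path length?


Path A total = 5 + 12 = 17
Path B total = 9 + 3 + 8 + 9 + 9 = 38
Critical path = longest path = max(17, 38) = 38

38


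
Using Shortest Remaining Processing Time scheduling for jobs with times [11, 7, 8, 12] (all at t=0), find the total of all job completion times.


Since all jobs arrive at t=0, SRPT equals SPT ordering.
SPT order: [7, 8, 11, 12]
Completion times:
  Job 1: p=7, C=7
  Job 2: p=8, C=15
  Job 3: p=11, C=26
  Job 4: p=12, C=38
Total completion time = 7 + 15 + 26 + 38 = 86

86


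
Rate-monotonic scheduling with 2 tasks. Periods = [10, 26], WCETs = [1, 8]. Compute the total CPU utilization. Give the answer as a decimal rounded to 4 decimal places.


Compute individual utilizations (exact fractions):
  Task 1: C/T = 1/10 (approx. 0.1)
  Task 2: C/T = 8/26 = 4/13 (approx. 0.3077)
Total utilization U = 1/10 + 4/13 = 53/130
Rounded to 4 decimal places: U = 0.4077
RM (Liu & Layland) bound for 2 tasks = 0.828427; compare with U = 53/130 (approx. 0.407692)
U <= bound, so schedulable by RM sufficient condition.

0.4077


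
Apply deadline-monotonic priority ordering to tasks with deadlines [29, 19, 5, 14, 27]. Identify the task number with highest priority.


Sort tasks by relative deadline (ascending):
  Task 3: deadline = 5
  Task 4: deadline = 14
  Task 2: deadline = 19
  Task 5: deadline = 27
  Task 1: deadline = 29
Priority order (highest first): [3, 4, 2, 5, 1]
Highest priority task = 3

3


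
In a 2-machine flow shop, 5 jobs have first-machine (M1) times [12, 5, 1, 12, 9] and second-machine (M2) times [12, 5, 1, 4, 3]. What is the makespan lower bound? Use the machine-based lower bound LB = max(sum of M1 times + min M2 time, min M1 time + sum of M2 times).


LB1 = sum(M1 times) + min(M2 times) = 39 + 1 = 40
LB2 = min(M1 times) + sum(M2 times) = 1 + 25 = 26
Lower bound = max(LB1, LB2) = max(40, 26) = 40

40


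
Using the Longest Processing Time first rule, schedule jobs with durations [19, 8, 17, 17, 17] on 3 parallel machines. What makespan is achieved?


Sort jobs in decreasing order (LPT): [19, 17, 17, 17, 8]
Assign each job to the least loaded machine:
  Machine 1: jobs [19], load = 19
  Machine 2: jobs [17, 17], load = 34
  Machine 3: jobs [17, 8], load = 25
Makespan = max load = 34

34


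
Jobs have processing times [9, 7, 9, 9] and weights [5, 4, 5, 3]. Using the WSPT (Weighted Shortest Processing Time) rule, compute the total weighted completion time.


Compute p/w ratios and sort ascending (WSPT): [(7, 4), (9, 5), (9, 5), (9, 3)]
Compute weighted completion times:
  Job (p=7,w=4): C=7, w*C=4*7=28
  Job (p=9,w=5): C=16, w*C=5*16=80
  Job (p=9,w=5): C=25, w*C=5*25=125
  Job (p=9,w=3): C=34, w*C=3*34=102
Total weighted completion time = 335

335


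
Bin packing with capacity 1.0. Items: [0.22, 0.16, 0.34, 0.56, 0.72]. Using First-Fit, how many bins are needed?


Place items sequentially using First-Fit:
  Item 0.22 -> new Bin 1
  Item 0.16 -> Bin 1 (now 0.38)
  Item 0.34 -> Bin 1 (now 0.72)
  Item 0.56 -> new Bin 2
  Item 0.72 -> new Bin 3
Total bins used = 3

3


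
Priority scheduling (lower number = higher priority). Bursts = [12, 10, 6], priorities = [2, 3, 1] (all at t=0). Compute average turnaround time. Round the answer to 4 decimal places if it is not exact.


Sort by priority (ascending = highest first):
Order: [(1, 6), (2, 12), (3, 10)]
Completion times:
  Priority 1, burst=6, C=6
  Priority 2, burst=12, C=18
  Priority 3, burst=10, C=28
Average turnaround = 52/3 = 17.3333

17.3333


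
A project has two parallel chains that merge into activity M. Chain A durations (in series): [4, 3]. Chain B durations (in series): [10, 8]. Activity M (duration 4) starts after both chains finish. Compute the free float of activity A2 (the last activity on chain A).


ES(A2) = sum of predecessors on chain A = 4
EF(A2) = ES + duration = 4 + 3 = 7
Successor of A2 is M. ES(M) = max(sum(A), sum(B)) = max(7, 18) = 18
Free float = ES(successor) - EF(current) = 18 - 7 = 11

11


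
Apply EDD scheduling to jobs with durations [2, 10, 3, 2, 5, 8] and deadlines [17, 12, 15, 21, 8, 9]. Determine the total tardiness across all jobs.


Sort by due date (EDD order): [(5, 8), (8, 9), (10, 12), (3, 15), (2, 17), (2, 21)]
Compute completion times and tardiness:
  Job 1: p=5, d=8, C=5, tardiness=max(0,5-8)=0
  Job 2: p=8, d=9, C=13, tardiness=max(0,13-9)=4
  Job 3: p=10, d=12, C=23, tardiness=max(0,23-12)=11
  Job 4: p=3, d=15, C=26, tardiness=max(0,26-15)=11
  Job 5: p=2, d=17, C=28, tardiness=max(0,28-17)=11
  Job 6: p=2, d=21, C=30, tardiness=max(0,30-21)=9
Total tardiness = 46

46


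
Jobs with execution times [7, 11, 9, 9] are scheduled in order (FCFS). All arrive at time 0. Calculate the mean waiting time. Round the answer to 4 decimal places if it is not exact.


FCFS order (as given): [7, 11, 9, 9]
Waiting times:
  Job 1: wait = 0
  Job 2: wait = 7
  Job 3: wait = 18
  Job 4: wait = 27
Sum of waiting times = 52
Average waiting time = 52/4 = 13.0

13.0


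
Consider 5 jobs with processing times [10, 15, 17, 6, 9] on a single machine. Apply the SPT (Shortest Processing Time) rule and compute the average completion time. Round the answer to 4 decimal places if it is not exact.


Sort jobs by processing time (SPT order): [6, 9, 10, 15, 17]
Compute completion times sequentially:
  Job 1: processing = 6, completes at 6
  Job 2: processing = 9, completes at 15
  Job 3: processing = 10, completes at 25
  Job 4: processing = 15, completes at 40
  Job 5: processing = 17, completes at 57
Sum of completion times = 143
Average completion time = 143/5 = 28.6

28.6


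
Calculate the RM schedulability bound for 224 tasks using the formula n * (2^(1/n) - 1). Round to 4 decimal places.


Compute 2^(1/224) = 1.0030991997
Subtract 1: 1.0030991997 - 1 = 0.0030991997
Multiply by n: 224 * 0.0030991997 = 0.6942207328
Round to 4 dp: 0.6942

0.6942


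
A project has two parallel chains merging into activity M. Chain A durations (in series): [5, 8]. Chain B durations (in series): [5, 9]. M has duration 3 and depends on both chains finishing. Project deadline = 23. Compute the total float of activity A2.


Forward pass: ES(A2) = sum of predecessors on chain A = 5
EF = ES + duration = 5 + 8 = 13
Backward pass: LF(M) = deadline = 23; LS(M) = 23 - 3 = 20
LF(A2) = LS(M) - sum(successors on chain A) = 20 - 0 = 20
LS = LF - duration = 20 - 8 = 12
Total float = LS - ES = 12 - 5 = 7

7


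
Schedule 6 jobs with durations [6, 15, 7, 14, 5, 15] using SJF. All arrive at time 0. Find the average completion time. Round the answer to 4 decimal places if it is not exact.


SJF order (ascending): [5, 6, 7, 14, 15, 15]
Completion times:
  Job 1: burst=5, C=5
  Job 2: burst=6, C=11
  Job 3: burst=7, C=18
  Job 4: burst=14, C=32
  Job 5: burst=15, C=47
  Job 6: burst=15, C=62
Average completion = 175/6 = 29.1667

29.1667


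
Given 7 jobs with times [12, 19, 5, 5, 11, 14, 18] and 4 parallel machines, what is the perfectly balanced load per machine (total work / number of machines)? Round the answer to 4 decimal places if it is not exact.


Total processing time = 12 + 19 + 5 + 5 + 11 + 14 + 18 = 84
Number of machines = 4
Ideal balanced load = 84 / 4 = 21.0

21.0


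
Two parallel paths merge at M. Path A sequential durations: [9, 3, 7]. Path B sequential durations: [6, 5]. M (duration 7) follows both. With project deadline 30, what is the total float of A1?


Forward pass: ES(A1) = sum of predecessors on chain A = 0
EF = ES + duration = 0 + 9 = 9
Backward pass: LF(M) = deadline = 30; LS(M) = 30 - 7 = 23
LF(A1) = LS(M) - sum(successors on chain A) = 23 - 10 = 13
LS = LF - duration = 13 - 9 = 4
Total float = LS - ES = 4 - 0 = 4

4


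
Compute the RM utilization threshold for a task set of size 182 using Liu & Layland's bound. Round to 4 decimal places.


Compute 2^(1/182) = 1.0038157625
Subtract 1: 1.0038157625 - 1 = 0.0038157625
Multiply by n: 182 * 0.0038157625 = 0.6944687750
Round to 4 dp: 0.6945

0.6945


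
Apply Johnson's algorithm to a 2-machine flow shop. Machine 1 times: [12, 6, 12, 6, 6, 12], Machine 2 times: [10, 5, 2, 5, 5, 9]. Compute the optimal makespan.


Apply Johnson's rule:
  Group 1 (a <= b): []
  Group 2 (a > b): [(1, 12, 10), (6, 12, 9), (2, 6, 5), (4, 6, 5), (5, 6, 5), (3, 12, 2)]
Optimal job order: [1, 6, 2, 4, 5, 3]
Schedule:
  Job 1: M1 done at 12, M2 done at 22
  Job 6: M1 done at 24, M2 done at 33
  Job 2: M1 done at 30, M2 done at 38
  Job 4: M1 done at 36, M2 done at 43
  Job 5: M1 done at 42, M2 done at 48
  Job 3: M1 done at 54, M2 done at 56
Makespan = 56

56


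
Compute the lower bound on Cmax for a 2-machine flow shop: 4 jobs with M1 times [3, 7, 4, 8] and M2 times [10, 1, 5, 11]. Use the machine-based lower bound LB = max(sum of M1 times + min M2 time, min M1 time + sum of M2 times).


LB1 = sum(M1 times) + min(M2 times) = 22 + 1 = 23
LB2 = min(M1 times) + sum(M2 times) = 3 + 27 = 30
Lower bound = max(LB1, LB2) = max(23, 30) = 30

30


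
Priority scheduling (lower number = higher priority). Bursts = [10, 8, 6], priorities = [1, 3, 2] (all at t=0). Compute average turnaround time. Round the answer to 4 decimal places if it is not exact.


Sort by priority (ascending = highest first):
Order: [(1, 10), (2, 6), (3, 8)]
Completion times:
  Priority 1, burst=10, C=10
  Priority 2, burst=6, C=16
  Priority 3, burst=8, C=24
Average turnaround = 50/3 = 16.6667

16.6667


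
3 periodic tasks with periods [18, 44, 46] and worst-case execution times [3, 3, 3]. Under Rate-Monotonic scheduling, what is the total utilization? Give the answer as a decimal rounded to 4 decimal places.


Compute individual utilizations (exact fractions):
  Task 1: C/T = 3/18 = 1/6 (approx. 0.1667)
  Task 2: C/T = 3/44 (approx. 0.0682)
  Task 3: C/T = 3/46 (approx. 0.0652)
Total utilization U = 1/6 + 3/44 + 3/46 = 911/3036
Rounded to 4 decimal places: U = 0.3001
RM (Liu & Layland) bound for 3 tasks = 0.779763; compare with U = 911/3036 (approx. 0.300066)
U <= bound, so schedulable by RM sufficient condition.

0.3001


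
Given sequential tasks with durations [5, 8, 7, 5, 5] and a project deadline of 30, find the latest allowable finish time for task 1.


LF(activity 1) = deadline - sum of successor durations
Successors: activities 2 through 5 with durations [8, 7, 5, 5]
Sum of successor durations = 25
LF = 30 - 25 = 5

5


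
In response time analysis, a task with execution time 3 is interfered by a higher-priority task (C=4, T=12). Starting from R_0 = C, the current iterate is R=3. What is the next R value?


R_next = C + ceil(R_prev / T_hp) * C_hp
ceil(3 / 12) = ceil(0.25) = 1
Interference = 1 * 4 = 4
R_next = 3 + 4 = 7

7


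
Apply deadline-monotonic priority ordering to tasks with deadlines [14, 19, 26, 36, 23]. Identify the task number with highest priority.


Sort tasks by relative deadline (ascending):
  Task 1: deadline = 14
  Task 2: deadline = 19
  Task 5: deadline = 23
  Task 3: deadline = 26
  Task 4: deadline = 36
Priority order (highest first): [1, 2, 5, 3, 4]
Highest priority task = 1

1


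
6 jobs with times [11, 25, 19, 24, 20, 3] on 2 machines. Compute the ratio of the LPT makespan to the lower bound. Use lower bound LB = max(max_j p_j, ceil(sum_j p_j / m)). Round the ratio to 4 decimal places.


LPT order: [25, 24, 20, 19, 11, 3]
Machine loads after assignment: [55, 47]
LPT makespan = 55
Lower bound = max(max_job, ceil(total/2)) = max(25, 51) = 51
Ratio = 55 / 51 = 1.0784

1.0784


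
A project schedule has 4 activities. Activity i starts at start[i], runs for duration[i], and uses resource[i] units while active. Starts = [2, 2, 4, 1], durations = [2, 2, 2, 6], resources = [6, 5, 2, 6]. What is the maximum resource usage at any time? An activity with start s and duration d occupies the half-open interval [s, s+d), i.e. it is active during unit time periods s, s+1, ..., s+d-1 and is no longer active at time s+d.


Each activity i is active on [start_i, start_i + duration_i).
Compute total resource usage per time slot:
  t=0: active resources = [], total = 0
  t=1: active resources = [6], total = 6
  t=2: active resources = [6, 5, 6], total = 17
  t=3: active resources = [6, 5, 6], total = 17
  t=4: active resources = [2, 6], total = 8
  t=5: active resources = [2, 6], total = 8
  t=6: active resources = [6], total = 6
Peak resource demand = 17

17


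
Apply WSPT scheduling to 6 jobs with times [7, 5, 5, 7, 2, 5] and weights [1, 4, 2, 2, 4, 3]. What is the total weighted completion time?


Compute p/w ratios and sort ascending (WSPT): [(2, 4), (5, 4), (5, 3), (5, 2), (7, 2), (7, 1)]
Compute weighted completion times:
  Job (p=2,w=4): C=2, w*C=4*2=8
  Job (p=5,w=4): C=7, w*C=4*7=28
  Job (p=5,w=3): C=12, w*C=3*12=36
  Job (p=5,w=2): C=17, w*C=2*17=34
  Job (p=7,w=2): C=24, w*C=2*24=48
  Job (p=7,w=1): C=31, w*C=1*31=31
Total weighted completion time = 185

185


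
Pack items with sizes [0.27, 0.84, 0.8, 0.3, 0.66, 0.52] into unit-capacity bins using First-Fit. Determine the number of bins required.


Place items sequentially using First-Fit:
  Item 0.27 -> new Bin 1
  Item 0.84 -> new Bin 2
  Item 0.8 -> new Bin 3
  Item 0.3 -> Bin 1 (now 0.57)
  Item 0.66 -> new Bin 4
  Item 0.52 -> new Bin 5
Total bins used = 5

5


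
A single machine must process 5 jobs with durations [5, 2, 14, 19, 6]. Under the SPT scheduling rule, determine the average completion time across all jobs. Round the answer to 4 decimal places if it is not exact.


Sort jobs by processing time (SPT order): [2, 5, 6, 14, 19]
Compute completion times sequentially:
  Job 1: processing = 2, completes at 2
  Job 2: processing = 5, completes at 7
  Job 3: processing = 6, completes at 13
  Job 4: processing = 14, completes at 27
  Job 5: processing = 19, completes at 46
Sum of completion times = 95
Average completion time = 95/5 = 19.0

19.0


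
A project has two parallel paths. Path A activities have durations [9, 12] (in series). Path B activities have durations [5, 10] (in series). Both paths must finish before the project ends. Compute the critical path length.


Path A total = 9 + 12 = 21
Path B total = 5 + 10 = 15
Critical path = longest path = max(21, 15) = 21

21


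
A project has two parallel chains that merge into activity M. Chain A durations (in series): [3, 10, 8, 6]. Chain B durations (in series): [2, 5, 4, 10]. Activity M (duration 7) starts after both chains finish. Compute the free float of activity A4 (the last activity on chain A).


ES(A4) = sum of predecessors on chain A = 21
EF(A4) = ES + duration = 21 + 6 = 27
Successor of A4 is M. ES(M) = max(sum(A), sum(B)) = max(27, 21) = 27
Free float = ES(successor) - EF(current) = 27 - 27 = 0

0


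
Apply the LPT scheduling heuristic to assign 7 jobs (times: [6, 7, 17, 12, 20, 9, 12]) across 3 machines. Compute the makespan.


Sort jobs in decreasing order (LPT): [20, 17, 12, 12, 9, 7, 6]
Assign each job to the least loaded machine:
  Machine 1: jobs [20, 7], load = 27
  Machine 2: jobs [17, 9], load = 26
  Machine 3: jobs [12, 12, 6], load = 30
Makespan = max load = 30

30


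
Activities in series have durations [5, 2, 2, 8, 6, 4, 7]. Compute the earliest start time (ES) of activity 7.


Activity 7 starts after activities 1 through 6 complete.
Predecessor durations: [5, 2, 2, 8, 6, 4]
ES = 5 + 2 + 2 + 8 + 6 + 4 = 27

27


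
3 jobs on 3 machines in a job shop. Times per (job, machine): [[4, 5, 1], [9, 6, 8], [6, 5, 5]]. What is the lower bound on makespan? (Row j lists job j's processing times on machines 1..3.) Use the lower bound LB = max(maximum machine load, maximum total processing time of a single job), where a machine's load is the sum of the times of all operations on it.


Machine loads:
  Machine 1: 4 + 9 + 6 = 19
  Machine 2: 5 + 6 + 5 = 16
  Machine 3: 1 + 8 + 5 = 14
Max machine load = 19
Job totals:
  Job 1: 10
  Job 2: 23
  Job 3: 16
Max job total = 23
Lower bound = max(19, 23) = 23

23


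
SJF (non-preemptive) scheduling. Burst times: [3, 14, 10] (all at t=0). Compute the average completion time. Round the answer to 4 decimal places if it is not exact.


SJF order (ascending): [3, 10, 14]
Completion times:
  Job 1: burst=3, C=3
  Job 2: burst=10, C=13
  Job 3: burst=14, C=27
Average completion = 43/3 = 14.3333

14.3333


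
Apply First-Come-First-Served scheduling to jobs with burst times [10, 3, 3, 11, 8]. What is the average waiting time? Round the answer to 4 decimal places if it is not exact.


FCFS order (as given): [10, 3, 3, 11, 8]
Waiting times:
  Job 1: wait = 0
  Job 2: wait = 10
  Job 3: wait = 13
  Job 4: wait = 16
  Job 5: wait = 27
Sum of waiting times = 66
Average waiting time = 66/5 = 13.2

13.2


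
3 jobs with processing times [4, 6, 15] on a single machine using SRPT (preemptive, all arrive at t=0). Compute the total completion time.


Since all jobs arrive at t=0, SRPT equals SPT ordering.
SPT order: [4, 6, 15]
Completion times:
  Job 1: p=4, C=4
  Job 2: p=6, C=10
  Job 3: p=15, C=25
Total completion time = 4 + 10 + 25 = 39

39


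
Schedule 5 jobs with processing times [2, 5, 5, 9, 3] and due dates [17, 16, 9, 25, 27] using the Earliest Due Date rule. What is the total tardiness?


Sort by due date (EDD order): [(5, 9), (5, 16), (2, 17), (9, 25), (3, 27)]
Compute completion times and tardiness:
  Job 1: p=5, d=9, C=5, tardiness=max(0,5-9)=0
  Job 2: p=5, d=16, C=10, tardiness=max(0,10-16)=0
  Job 3: p=2, d=17, C=12, tardiness=max(0,12-17)=0
  Job 4: p=9, d=25, C=21, tardiness=max(0,21-25)=0
  Job 5: p=3, d=27, C=24, tardiness=max(0,24-27)=0
Total tardiness = 0

0


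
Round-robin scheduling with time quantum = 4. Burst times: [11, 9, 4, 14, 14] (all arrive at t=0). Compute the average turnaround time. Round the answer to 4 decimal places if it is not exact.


Time quantum = 4
Execution trace:
  J1 runs 4 units, time = 4
  J2 runs 4 units, time = 8
  J3 runs 4 units, time = 12
  J4 runs 4 units, time = 16
  J5 runs 4 units, time = 20
  J1 runs 4 units, time = 24
  J2 runs 4 units, time = 28
  J4 runs 4 units, time = 32
  J5 runs 4 units, time = 36
  J1 runs 3 units, time = 39
  J2 runs 1 units, time = 40
  J4 runs 4 units, time = 44
  J5 runs 4 units, time = 48
  J4 runs 2 units, time = 50
  J5 runs 2 units, time = 52
Finish times: [39, 40, 12, 50, 52]
Average turnaround = 193/5 = 38.6

38.6


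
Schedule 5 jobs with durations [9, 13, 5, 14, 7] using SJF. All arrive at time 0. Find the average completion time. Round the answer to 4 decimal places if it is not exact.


SJF order (ascending): [5, 7, 9, 13, 14]
Completion times:
  Job 1: burst=5, C=5
  Job 2: burst=7, C=12
  Job 3: burst=9, C=21
  Job 4: burst=13, C=34
  Job 5: burst=14, C=48
Average completion = 120/5 = 24.0

24.0


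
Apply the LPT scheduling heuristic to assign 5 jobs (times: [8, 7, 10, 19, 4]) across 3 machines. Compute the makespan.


Sort jobs in decreasing order (LPT): [19, 10, 8, 7, 4]
Assign each job to the least loaded machine:
  Machine 1: jobs [19], load = 19
  Machine 2: jobs [10, 4], load = 14
  Machine 3: jobs [8, 7], load = 15
Makespan = max load = 19

19
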